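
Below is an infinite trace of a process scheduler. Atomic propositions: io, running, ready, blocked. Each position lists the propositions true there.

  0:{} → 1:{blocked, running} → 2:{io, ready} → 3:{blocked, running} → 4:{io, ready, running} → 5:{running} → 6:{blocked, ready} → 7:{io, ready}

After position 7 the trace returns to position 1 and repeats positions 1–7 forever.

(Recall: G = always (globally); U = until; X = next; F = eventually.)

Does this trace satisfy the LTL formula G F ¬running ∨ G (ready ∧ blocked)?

F ¬running holds at every position 0..7, and those are all positions ever visited, so G F ¬running holds.
ready ∧ blocked must hold at every position from 0 onward. It fails at position 0, so G (ready ∧ blocked) is false.
At position 0: G F ¬running is true; G (ready ∧ blocked) is false; so G F ¬running ∨ G (ready ∧ blocked) is true.

Satisfied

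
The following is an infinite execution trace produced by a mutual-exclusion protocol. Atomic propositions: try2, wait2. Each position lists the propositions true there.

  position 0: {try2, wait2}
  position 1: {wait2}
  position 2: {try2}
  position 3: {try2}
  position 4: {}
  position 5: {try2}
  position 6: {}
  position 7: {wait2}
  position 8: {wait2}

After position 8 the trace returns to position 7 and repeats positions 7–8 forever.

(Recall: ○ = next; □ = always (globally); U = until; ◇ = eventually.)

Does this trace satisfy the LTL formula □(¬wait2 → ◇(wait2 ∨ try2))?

¬wait2 → ◇(wait2 ∨ try2) holds at every position 0..8, and those are all positions ever visited, so □(¬wait2 → ◇(wait2 ∨ try2)) holds.
Positions where ¬wait2 holds: 2, 3, 4, 5, 6.
Check ◇(wait2 ∨ try2) at each: 2→ok, 3→ok, 4→ok, 5→ok, 6→ok.

Satisfied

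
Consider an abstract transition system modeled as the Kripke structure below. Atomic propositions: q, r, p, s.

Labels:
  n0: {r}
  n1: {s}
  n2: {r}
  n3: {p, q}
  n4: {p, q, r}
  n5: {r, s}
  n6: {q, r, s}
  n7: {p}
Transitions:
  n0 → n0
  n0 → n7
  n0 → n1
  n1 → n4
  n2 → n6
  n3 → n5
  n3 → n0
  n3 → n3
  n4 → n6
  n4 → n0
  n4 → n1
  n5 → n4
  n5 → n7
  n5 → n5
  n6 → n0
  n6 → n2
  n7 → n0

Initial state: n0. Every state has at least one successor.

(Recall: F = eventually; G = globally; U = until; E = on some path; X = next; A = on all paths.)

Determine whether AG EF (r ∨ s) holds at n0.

States satisfying EF (r ∨ s): {n0, n1, n2, n3, n4, n5, n6, n7}.
States satisfying AG EF (r ∨ s): {n0, n1, n2, n3, n4, n5, n6, n7}.
Every state reachable from n0 satisfies EF (r ∨ s).
n0 ∈ Sat(AG EF (r ∨ s)).

Yes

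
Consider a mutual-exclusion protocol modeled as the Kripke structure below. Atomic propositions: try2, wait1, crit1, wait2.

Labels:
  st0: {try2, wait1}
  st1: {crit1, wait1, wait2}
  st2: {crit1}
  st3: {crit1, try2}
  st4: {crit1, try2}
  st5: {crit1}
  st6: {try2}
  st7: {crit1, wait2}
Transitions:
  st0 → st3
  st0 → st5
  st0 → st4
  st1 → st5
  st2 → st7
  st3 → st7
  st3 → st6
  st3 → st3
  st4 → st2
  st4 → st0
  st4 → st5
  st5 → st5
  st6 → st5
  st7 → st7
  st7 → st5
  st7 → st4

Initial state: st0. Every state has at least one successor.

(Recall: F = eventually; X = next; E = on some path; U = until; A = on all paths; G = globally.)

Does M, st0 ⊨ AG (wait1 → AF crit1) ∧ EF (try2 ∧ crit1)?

Holds

States satisfying wait1 → AF crit1: {st0, st1, st2, st3, st4, st5, st6, st7}.
States satisfying AG (wait1 → AF crit1): {st0, st1, st2, st3, st4, st5, st6, st7}.
States satisfying try2 ∧ crit1: {st3, st4}.
States satisfying EF (try2 ∧ crit1): {st0, st2, st3, st4, st7}.
States satisfying AG (wait1 → AF crit1) ∧ EF (try2 ∧ crit1): {st0, st2, st3, st4, st7}.
st0 ∈ Sat(AG (wait1 → AF crit1) ∧ EF (try2 ∧ crit1)).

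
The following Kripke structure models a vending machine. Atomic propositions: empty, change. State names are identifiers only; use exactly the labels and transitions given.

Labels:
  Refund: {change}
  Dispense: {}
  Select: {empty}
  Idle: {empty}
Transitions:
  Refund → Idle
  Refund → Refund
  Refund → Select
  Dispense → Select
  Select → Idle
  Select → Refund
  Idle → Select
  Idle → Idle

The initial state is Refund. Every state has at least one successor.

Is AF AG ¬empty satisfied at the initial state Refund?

No

States satisfying AG ¬empty: ∅.
States satisfying AF AG ¬empty: ∅.
There is a path from Refund along which AG ¬empty never holds.
Refund ∉ Sat(AF AG ¬empty).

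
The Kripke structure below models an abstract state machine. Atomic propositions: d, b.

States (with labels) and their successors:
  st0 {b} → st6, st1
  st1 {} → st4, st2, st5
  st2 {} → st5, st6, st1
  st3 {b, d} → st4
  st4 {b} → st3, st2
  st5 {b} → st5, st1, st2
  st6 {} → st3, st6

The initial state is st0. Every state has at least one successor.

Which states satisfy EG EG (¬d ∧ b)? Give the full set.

{st5}

States satisfying EG (¬d ∧ b): {st5}.
States satisfying EG EG (¬d ∧ b): {st5}.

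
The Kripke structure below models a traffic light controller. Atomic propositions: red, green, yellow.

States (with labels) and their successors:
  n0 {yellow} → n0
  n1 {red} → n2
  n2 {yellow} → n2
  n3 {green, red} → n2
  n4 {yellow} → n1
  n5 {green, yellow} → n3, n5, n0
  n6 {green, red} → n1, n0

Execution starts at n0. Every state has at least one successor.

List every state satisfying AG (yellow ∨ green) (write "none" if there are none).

States satisfying yellow ∨ green: {n0, n2, n3, n4, n5, n6}.
States satisfying AG (yellow ∨ green): {n0, n2, n3, n5}.

{n0, n2, n3, n5}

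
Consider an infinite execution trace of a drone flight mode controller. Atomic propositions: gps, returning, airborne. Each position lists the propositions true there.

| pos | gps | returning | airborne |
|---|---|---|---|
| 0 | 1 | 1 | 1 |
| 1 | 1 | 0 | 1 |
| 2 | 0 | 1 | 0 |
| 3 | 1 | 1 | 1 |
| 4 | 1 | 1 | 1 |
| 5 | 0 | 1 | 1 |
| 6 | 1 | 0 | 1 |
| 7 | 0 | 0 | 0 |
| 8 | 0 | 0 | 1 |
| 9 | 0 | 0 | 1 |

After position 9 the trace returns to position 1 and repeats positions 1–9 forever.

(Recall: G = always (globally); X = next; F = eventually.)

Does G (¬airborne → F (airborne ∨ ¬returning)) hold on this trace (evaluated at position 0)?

Yes

¬airborne → F (airborne ∨ ¬returning) holds at every position 0..9, and those are all positions ever visited, so G (¬airborne → F (airborne ∨ ¬returning)) holds.
Positions where ¬airborne holds: 2, 7.
Check F (airborne ∨ ¬returning) at each: 2→ok, 7→ok.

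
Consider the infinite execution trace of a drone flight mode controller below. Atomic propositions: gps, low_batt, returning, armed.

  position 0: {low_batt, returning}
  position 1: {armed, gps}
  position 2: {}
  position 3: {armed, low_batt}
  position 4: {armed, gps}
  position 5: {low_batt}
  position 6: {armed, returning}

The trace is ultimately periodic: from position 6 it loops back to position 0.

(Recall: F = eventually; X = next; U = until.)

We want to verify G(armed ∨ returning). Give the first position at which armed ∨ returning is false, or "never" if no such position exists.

2

Check armed ∨ returning at each position in order: 0 ✓, 1 ✓.
At position 2 the labels are {}, so armed ∨ returning is false there. This is the first violation.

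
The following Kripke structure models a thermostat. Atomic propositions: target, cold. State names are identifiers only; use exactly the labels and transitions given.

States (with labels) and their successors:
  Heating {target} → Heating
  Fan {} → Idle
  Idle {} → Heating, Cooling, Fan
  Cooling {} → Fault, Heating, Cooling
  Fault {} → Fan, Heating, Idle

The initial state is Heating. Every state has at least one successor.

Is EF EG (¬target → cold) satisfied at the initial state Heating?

Yes

States satisfying EG (¬target → cold): {Heating}.
States satisfying EF EG (¬target → cold): {Heating, Fan, Idle, Cooling, Fault}.
Some path from Heating reaches a state where EG (¬target → cold) holds.
Heating ∈ Sat(EF EG (¬target → cold)).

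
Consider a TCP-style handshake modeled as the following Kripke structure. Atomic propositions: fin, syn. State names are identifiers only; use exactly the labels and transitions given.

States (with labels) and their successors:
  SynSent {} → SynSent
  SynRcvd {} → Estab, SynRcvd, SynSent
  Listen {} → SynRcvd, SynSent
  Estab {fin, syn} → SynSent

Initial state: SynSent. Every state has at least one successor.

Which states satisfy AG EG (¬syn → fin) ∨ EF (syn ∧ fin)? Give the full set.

{SynRcvd, Listen, Estab}

States satisfying EG (¬syn → fin): ∅.
States satisfying AG EG (¬syn → fin): ∅.
States satisfying syn ∧ fin: {Estab}.
States satisfying EF (syn ∧ fin): {SynRcvd, Listen, Estab}.
States satisfying AG EG (¬syn → fin) ∨ EF (syn ∧ fin): {SynRcvd, Listen, Estab}.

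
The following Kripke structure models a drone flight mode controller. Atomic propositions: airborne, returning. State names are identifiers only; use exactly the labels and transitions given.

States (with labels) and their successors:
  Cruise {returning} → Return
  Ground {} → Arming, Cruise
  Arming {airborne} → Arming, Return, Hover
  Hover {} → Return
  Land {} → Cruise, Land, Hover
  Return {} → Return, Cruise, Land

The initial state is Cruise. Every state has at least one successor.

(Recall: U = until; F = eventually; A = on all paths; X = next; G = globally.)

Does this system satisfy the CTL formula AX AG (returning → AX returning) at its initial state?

States satisfying AG (returning → AX returning): ∅.
States satisfying AX AG (returning → AX returning): ∅.
Cruise ∉ Sat(AX AG (returning → AX returning)).

No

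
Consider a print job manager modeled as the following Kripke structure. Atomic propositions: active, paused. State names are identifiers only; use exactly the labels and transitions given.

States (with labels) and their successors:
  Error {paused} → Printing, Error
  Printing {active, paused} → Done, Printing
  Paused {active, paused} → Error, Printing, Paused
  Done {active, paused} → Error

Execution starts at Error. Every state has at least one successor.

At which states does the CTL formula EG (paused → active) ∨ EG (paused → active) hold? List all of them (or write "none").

{Printing, Paused}

States satisfying paused → active: {Printing, Paused, Done}.
States satisfying EG (paused → active): {Printing, Paused}.
States satisfying EG (paused → active) ∨ EG (paused → active): {Printing, Paused}.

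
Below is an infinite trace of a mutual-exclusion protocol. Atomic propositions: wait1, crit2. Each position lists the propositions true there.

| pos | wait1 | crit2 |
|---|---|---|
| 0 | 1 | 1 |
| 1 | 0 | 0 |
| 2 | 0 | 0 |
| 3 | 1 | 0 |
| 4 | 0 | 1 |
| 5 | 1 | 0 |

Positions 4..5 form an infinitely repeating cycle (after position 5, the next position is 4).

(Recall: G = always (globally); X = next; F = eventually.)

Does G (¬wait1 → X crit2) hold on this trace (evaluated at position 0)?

Violated

¬wait1 → X crit2 must hold at every position from 0 onward. It fails at position 1, so G (¬wait1 → X crit2) is false.
Positions where ¬wait1 holds: 1, 2, 4.
Check X crit2 at each: 1→fails, 2→fails, 4→fails.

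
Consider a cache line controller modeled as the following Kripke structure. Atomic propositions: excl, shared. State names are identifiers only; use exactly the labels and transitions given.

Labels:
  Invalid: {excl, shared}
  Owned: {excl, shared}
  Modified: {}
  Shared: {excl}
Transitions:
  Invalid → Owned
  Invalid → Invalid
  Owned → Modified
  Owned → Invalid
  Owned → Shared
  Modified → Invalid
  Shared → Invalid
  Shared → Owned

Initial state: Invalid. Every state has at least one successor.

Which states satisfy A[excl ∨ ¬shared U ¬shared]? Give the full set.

{Modified, Shared}

States satisfying excl ∨ ¬shared: {Invalid, Owned, Modified, Shared}.
States satisfying ¬shared: {Modified, Shared}.
States satisfying A[excl ∨ ¬shared U ¬shared]: {Modified, Shared}.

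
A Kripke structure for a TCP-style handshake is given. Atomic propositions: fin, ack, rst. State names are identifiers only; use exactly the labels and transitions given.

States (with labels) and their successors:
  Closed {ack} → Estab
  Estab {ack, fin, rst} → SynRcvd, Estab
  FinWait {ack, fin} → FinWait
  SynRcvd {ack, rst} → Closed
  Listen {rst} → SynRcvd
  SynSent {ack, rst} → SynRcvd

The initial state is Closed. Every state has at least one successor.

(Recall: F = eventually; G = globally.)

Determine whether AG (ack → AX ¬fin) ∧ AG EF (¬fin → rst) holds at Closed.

States satisfying ack → AX ¬fin: {SynRcvd, Listen, SynSent}.
States satisfying AG (ack → AX ¬fin): ∅.
States satisfying EF (¬fin → rst): {Closed, Estab, FinWait, SynRcvd, Listen, SynSent}.
States satisfying AG EF (¬fin → rst): {Closed, Estab, FinWait, SynRcvd, Listen, SynSent}.
States satisfying AG (ack → AX ¬fin) ∧ AG EF (¬fin → rst): ∅.
Closed ∉ Sat(AG (ack → AX ¬fin) ∧ AG EF (¬fin → rst)).

No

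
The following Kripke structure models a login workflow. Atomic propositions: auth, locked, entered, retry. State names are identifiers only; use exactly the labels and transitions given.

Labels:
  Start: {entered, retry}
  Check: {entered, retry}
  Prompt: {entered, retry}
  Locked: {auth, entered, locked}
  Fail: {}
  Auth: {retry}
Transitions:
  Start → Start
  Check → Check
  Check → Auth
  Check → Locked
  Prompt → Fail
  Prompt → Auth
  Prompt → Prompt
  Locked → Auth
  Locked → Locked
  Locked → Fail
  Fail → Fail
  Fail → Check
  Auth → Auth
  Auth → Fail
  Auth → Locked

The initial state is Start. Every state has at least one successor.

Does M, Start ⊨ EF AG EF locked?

No

States satisfying AG EF locked: {Check, Prompt, Locked, Fail, Auth}.
States satisfying EF AG EF locked: {Check, Prompt, Locked, Fail, Auth}.
No suitable path/successor from Start witnesses the formula.
Start ∉ Sat(EF AG EF locked).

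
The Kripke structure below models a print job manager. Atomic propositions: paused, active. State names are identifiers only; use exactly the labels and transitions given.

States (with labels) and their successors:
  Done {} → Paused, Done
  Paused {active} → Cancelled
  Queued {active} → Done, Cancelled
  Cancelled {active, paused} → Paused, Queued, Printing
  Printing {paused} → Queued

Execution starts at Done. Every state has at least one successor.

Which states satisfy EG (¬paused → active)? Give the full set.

{Paused, Queued, Cancelled, Printing}

States satisfying ¬paused → active: {Paused, Queued, Cancelled, Printing}.
States satisfying EG (¬paused → active): {Paused, Queued, Cancelled, Printing}.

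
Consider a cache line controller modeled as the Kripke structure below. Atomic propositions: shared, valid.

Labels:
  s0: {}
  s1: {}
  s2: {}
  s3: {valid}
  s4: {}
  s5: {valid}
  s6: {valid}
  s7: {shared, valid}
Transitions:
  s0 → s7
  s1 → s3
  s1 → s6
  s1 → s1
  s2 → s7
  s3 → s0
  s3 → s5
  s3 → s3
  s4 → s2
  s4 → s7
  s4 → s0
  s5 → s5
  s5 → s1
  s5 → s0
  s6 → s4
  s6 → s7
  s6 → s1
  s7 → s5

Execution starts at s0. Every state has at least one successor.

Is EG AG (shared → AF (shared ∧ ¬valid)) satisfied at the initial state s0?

States satisfying AG (shared → AF (shared ∧ ¬valid)): ∅.
States satisfying EG AG (shared → AF (shared ∧ ¬valid)): ∅.
No suitable path/successor from s0 witnesses the formula.
s0 ∉ Sat(EG AG (shared → AF (shared ∧ ¬valid))).

Violated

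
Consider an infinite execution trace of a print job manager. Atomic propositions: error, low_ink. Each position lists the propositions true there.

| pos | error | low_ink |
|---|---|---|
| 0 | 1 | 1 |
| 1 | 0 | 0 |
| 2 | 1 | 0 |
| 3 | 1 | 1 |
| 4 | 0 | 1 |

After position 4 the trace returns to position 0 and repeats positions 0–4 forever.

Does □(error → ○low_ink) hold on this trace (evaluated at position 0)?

Does not hold

error → ○low_ink must hold at every position from 0 onward. It fails at position 0, so □(error → ○low_ink) is false.
Positions where error holds: 0, 2, 3.
Check ○low_ink at each: 0→fails, 2→ok, 3→ok.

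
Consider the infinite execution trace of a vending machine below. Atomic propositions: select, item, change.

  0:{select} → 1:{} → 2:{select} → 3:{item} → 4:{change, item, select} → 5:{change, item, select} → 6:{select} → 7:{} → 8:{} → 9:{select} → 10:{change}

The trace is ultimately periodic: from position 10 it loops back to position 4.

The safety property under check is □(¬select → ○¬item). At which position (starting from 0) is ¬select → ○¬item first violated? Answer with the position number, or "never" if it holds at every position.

Check ¬select → ○¬item at each position in order: 0 ✓, 1 ✓, 2 ✓.
At position 3 the labels are {item} and the next position 4 has {change, item, select}, so ¬select → ○¬item is false there. This is the first violation.

3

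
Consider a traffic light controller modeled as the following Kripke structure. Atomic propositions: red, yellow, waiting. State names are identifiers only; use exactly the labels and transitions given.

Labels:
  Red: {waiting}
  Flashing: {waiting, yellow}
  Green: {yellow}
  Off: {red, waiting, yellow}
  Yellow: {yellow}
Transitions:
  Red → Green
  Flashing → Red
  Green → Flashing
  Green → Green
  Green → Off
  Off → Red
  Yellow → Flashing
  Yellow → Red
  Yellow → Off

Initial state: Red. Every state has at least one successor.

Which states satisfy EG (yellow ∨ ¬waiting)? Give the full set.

States satisfying yellow ∨ ¬waiting: {Flashing, Green, Off, Yellow}.
States satisfying EG (yellow ∨ ¬waiting): {Green}.

{Green}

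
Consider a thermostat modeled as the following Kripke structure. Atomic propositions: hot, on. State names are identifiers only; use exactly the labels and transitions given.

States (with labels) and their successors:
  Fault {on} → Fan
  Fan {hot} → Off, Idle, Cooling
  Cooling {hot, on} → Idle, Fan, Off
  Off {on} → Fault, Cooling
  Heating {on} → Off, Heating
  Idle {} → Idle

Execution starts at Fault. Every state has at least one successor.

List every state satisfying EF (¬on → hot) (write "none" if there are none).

{Fault, Fan, Cooling, Off, Heating}

States satisfying ¬on → hot: {Fault, Fan, Cooling, Off, Heating}.
States satisfying EF (¬on → hot): {Fault, Fan, Cooling, Off, Heating}.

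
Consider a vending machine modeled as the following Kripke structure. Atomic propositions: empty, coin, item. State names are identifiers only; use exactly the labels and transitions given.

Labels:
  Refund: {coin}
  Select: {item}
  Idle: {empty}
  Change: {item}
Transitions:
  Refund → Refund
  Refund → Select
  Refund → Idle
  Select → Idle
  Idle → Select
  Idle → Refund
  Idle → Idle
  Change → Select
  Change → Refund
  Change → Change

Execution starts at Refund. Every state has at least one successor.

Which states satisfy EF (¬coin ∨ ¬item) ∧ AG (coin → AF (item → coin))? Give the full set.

States satisfying ¬coin ∨ ¬item: {Refund, Select, Idle, Change}.
States satisfying EF (¬coin ∨ ¬item): {Refund, Select, Idle, Change}.
States satisfying coin → AF (item → coin): {Refund, Select, Idle, Change}.
States satisfying AG (coin → AF (item → coin)): {Refund, Select, Idle, Change}.
States satisfying EF (¬coin ∨ ¬item) ∧ AG (coin → AF (item → coin)): {Refund, Select, Idle, Change}.

{Refund, Select, Idle, Change}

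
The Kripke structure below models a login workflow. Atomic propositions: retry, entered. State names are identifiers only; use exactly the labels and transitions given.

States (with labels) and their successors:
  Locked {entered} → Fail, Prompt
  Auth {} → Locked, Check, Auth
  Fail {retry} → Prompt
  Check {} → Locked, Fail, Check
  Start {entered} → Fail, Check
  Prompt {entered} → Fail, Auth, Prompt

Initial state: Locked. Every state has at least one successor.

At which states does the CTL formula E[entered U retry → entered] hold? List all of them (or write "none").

{Locked, Auth, Check, Start, Prompt}

States satisfying entered: {Locked, Start, Prompt}.
States satisfying retry → entered: {Locked, Auth, Check, Start, Prompt}.
States satisfying E[entered U retry → entered]: {Locked, Auth, Check, Start, Prompt}.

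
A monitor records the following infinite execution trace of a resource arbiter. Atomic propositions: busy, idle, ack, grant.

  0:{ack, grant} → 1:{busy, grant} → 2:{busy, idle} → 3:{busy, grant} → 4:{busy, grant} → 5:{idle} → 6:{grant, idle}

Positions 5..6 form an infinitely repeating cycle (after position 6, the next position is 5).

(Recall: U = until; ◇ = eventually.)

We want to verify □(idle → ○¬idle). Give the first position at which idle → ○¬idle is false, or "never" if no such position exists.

Check idle → ○¬idle at each position in order: 0 ✓, 1 ✓, 2 ✓, 3 ✓, 4 ✓.
At position 5 the labels are {idle} and the next position 6 has {grant, idle}, so idle → ○¬idle is false there. This is the first violation.

5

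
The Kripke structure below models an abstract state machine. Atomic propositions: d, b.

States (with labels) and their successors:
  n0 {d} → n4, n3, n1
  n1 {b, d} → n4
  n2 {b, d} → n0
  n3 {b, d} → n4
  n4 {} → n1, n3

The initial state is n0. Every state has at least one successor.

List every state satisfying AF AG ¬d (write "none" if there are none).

States satisfying AG ¬d: ∅.
States satisfying AF AG ¬d: ∅.

none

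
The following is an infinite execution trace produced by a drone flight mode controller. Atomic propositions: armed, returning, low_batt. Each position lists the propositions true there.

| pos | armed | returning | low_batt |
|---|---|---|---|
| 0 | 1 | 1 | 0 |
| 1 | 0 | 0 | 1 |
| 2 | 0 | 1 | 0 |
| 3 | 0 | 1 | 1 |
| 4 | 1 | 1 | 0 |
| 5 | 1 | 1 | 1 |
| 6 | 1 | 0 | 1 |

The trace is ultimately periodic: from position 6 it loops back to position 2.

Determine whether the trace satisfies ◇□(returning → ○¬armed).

□(returning → ○¬armed) is false at every position 0..6, so it never becomes true and ◇□(returning → ○¬armed) fails.

Violated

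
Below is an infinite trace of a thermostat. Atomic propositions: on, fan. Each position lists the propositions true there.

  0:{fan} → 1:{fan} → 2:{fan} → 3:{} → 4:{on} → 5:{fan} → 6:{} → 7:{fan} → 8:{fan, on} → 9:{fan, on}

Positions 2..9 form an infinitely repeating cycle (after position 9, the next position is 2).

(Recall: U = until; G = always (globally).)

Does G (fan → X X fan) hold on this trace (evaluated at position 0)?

Violated

fan → X X fan must hold at every position from 0 onward. It fails at position 1, so G (fan → X X fan) is false.
Positions where fan holds: 0, 1, 2, 5, 7, 8, 9.
Check X X fan at each: 0→ok, 1→fails, 2→fails, 5→ok, 7→ok, 8→ok, 9→fails.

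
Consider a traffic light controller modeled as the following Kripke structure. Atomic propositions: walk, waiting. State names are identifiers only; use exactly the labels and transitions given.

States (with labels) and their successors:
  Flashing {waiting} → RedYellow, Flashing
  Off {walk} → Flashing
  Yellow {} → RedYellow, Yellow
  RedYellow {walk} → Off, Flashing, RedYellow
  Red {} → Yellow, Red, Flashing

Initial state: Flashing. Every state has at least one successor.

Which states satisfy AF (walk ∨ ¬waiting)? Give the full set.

States satisfying walk ∨ ¬waiting: {Off, Yellow, RedYellow, Red}.
States satisfying AF (walk ∨ ¬waiting): {Off, Yellow, RedYellow, Red}.

{Off, Yellow, RedYellow, Red}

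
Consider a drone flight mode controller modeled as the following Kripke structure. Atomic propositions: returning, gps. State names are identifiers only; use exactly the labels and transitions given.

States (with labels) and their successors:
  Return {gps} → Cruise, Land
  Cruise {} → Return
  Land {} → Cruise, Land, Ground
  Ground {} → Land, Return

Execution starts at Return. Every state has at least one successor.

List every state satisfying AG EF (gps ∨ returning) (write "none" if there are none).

{Return, Cruise, Land, Ground}

States satisfying EF (gps ∨ returning): {Return, Cruise, Land, Ground}.
States satisfying AG EF (gps ∨ returning): {Return, Cruise, Land, Ground}.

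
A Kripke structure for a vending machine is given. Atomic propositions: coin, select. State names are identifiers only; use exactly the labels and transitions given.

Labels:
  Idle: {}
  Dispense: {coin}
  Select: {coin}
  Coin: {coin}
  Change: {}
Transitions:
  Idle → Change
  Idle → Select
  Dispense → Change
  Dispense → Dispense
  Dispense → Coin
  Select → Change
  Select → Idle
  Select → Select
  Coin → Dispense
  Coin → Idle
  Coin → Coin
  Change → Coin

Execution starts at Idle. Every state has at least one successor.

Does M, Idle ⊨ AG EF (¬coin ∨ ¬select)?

States satisfying EF (¬coin ∨ ¬select): {Idle, Dispense, Select, Coin, Change}.
States satisfying AG EF (¬coin ∨ ¬select): {Idle, Dispense, Select, Coin, Change}.
Every state reachable from Idle satisfies EF (¬coin ∨ ¬select).
Idle ∈ Sat(AG EF (¬coin ∨ ¬select)).

Holds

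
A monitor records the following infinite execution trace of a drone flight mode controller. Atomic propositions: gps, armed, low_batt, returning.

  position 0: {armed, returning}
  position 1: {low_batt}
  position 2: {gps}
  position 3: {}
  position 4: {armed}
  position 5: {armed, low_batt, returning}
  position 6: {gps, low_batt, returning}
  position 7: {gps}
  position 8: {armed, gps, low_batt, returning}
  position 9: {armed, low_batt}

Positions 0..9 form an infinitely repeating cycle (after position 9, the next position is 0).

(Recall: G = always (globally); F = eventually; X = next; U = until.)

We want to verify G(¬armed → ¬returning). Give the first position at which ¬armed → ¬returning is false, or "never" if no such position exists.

6

Check ¬armed → ¬returning at each position in order: 0 ✓, 1 ✓, 2 ✓, 3 ✓, 4 ✓, 5 ✓.
At position 6 the labels are {gps, low_batt, returning}, so ¬armed → ¬returning is false there. This is the first violation.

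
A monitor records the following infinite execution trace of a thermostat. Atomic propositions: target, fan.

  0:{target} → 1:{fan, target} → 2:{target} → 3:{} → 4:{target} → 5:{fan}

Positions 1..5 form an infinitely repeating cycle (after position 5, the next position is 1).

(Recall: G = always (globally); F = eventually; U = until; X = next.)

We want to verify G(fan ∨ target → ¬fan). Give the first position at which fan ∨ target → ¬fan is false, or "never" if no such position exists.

Check fan ∨ target → ¬fan at each position in order: 0 ✓.
At position 1 the labels are {fan, target}, so fan ∨ target → ¬fan is false there. This is the first violation.

1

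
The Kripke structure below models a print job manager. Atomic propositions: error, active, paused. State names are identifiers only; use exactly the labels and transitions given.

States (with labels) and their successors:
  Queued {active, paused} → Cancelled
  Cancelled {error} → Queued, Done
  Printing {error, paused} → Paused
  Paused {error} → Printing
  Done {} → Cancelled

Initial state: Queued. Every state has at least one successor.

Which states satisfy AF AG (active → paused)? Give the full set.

States satisfying AG (active → paused): {Queued, Cancelled, Printing, Paused, Done}.
States satisfying AF AG (active → paused): {Queued, Cancelled, Printing, Paused, Done}.

{Queued, Cancelled, Printing, Paused, Done}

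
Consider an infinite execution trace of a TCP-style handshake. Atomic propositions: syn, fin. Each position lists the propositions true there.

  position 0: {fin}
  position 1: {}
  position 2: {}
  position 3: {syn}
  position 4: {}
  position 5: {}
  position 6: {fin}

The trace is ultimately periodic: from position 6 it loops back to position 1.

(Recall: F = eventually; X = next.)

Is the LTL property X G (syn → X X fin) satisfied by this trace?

No

The position after 0 is 1; G (syn → X X fin) is false there.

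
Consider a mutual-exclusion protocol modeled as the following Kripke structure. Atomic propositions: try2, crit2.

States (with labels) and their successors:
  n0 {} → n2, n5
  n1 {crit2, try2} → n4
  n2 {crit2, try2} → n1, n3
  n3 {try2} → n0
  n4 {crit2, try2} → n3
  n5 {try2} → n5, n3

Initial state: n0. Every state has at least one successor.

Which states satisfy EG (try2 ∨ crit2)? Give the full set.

States satisfying try2 ∨ crit2: {n1, n2, n3, n4, n5}.
States satisfying EG (try2 ∨ crit2): {n5}.

{n5}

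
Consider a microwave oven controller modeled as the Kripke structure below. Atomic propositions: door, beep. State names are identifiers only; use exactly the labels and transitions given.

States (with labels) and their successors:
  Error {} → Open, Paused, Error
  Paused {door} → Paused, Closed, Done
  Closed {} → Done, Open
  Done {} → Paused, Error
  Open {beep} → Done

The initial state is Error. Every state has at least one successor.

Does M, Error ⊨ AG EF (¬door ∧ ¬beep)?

States satisfying EF (¬door ∧ ¬beep): {Error, Paused, Closed, Done, Open}.
States satisfying AG EF (¬door ∧ ¬beep): {Error, Paused, Closed, Done, Open}.
Every state reachable from Error satisfies EF (¬door ∧ ¬beep).
Error ∈ Sat(AG EF (¬door ∧ ¬beep)).

Yes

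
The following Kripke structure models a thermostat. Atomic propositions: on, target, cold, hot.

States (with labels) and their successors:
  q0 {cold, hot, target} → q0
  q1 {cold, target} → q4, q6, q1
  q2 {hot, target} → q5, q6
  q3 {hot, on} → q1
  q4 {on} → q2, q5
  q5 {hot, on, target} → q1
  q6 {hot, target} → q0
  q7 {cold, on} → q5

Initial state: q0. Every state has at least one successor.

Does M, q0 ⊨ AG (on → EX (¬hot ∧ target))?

Satisfied

States satisfying on → EX (¬hot ∧ target): {q0, q1, q2, q3, q5, q6}.
States satisfying AG (on → EX (¬hot ∧ target)): {q0, q6}.
Every state reachable from q0 satisfies on → EX (¬hot ∧ target).
q0 ∈ Sat(AG (on → EX (¬hot ∧ target))).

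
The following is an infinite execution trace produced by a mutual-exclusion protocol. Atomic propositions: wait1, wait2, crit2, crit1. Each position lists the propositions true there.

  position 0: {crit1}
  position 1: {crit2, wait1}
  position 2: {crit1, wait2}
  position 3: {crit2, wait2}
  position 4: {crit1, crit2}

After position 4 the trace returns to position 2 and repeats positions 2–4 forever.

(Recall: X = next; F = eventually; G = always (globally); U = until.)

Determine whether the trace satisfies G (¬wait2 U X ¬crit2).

¬wait2 U X ¬crit2 must hold at every position from 0 onward. It fails at position 2, so G (¬wait2 U X ¬crit2) is false.

Does not hold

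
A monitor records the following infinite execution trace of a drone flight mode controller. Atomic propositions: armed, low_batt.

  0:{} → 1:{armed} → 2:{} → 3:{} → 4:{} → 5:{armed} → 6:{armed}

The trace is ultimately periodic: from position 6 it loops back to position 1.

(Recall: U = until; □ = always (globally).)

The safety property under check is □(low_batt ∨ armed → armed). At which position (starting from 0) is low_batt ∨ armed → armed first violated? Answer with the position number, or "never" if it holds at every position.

low_batt ∨ armed → armed holds at every position 0..6, and those are all the positions the trace ever visits, so the invariant □(low_batt ∨ armed → armed) is never violated.

never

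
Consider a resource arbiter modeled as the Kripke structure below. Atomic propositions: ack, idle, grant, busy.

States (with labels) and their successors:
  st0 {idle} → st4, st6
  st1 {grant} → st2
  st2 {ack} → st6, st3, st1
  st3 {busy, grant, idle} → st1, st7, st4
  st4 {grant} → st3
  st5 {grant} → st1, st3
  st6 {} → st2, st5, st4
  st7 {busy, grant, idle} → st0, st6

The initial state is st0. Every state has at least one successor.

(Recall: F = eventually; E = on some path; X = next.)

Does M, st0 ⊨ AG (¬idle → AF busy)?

States satisfying ¬idle → AF busy: {st0, st3, st4, st7}.
States satisfying AG (¬idle → AF busy): ∅.
st1 is reachable from st0 and violates ¬idle → AF busy, so AG fails at st0.
st0 ∉ Sat(AG (¬idle → AF busy)).

Violated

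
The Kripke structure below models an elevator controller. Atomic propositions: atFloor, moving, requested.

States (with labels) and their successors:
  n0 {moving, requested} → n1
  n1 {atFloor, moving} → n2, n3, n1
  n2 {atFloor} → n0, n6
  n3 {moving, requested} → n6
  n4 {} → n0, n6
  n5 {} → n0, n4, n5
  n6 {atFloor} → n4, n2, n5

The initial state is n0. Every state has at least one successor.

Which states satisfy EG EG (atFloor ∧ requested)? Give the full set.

none

States satisfying EG (atFloor ∧ requested): ∅.
States satisfying EG EG (atFloor ∧ requested): ∅.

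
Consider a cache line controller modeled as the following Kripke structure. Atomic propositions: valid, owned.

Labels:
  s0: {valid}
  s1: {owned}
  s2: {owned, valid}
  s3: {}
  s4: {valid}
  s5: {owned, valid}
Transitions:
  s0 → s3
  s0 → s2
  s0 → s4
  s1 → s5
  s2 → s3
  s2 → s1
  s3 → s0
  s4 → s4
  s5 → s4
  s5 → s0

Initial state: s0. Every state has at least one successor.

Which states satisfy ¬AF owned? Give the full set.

States satisfying owned: {s1, s2, s5}.
States satisfying AF owned: {s1, s2, s5}.
States satisfying ¬AF owned: {s0, s3, s4}.

{s0, s3, s4}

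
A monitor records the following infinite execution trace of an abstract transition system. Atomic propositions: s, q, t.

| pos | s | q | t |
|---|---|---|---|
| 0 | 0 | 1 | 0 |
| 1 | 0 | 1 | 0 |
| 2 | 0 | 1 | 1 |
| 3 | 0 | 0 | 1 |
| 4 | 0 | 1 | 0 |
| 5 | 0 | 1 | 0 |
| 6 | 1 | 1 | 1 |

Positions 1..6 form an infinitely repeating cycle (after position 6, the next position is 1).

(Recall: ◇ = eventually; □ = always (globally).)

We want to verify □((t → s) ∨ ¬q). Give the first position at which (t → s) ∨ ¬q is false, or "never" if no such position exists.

2

Check (t → s) ∨ ¬q at each position in order: 0 ✓, 1 ✓.
At position 2 the labels are {q, t}, so (t → s) ∨ ¬q is false there. This is the first violation.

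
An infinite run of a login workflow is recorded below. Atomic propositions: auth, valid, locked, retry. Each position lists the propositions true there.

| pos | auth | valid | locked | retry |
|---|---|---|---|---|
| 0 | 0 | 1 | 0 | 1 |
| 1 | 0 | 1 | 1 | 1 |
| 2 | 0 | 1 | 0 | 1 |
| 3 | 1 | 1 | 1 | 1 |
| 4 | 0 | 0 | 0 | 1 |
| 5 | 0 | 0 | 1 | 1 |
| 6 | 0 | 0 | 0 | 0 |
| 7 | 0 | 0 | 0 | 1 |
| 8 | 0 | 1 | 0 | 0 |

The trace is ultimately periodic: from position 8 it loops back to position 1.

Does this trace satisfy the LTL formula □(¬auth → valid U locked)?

¬auth → valid U locked must hold at every position from 0 onward. It fails at position 4, so □(¬auth → valid U locked) is false.
Positions where ¬auth holds: 0, 1, 2, 4, 5, 6, 7, 8.
Check valid U locked at each: 0→ok, 1→ok, 2→ok, 4→fails, 5→ok, 6→fails, 7→fails, 8→ok.

Does not hold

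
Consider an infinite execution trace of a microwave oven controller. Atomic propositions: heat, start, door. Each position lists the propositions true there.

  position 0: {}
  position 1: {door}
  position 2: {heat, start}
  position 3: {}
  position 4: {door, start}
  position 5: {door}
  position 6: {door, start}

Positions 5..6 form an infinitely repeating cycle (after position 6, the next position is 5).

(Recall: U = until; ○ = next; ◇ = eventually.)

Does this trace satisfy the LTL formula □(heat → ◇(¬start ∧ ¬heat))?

heat → ◇(¬start ∧ ¬heat) holds at every position 0..6, and those are all positions ever visited, so □(heat → ◇(¬start ∧ ¬heat)) holds.
Positions where heat holds: 2.
Check ◇(¬start ∧ ¬heat) at each: 2→ok.

Yes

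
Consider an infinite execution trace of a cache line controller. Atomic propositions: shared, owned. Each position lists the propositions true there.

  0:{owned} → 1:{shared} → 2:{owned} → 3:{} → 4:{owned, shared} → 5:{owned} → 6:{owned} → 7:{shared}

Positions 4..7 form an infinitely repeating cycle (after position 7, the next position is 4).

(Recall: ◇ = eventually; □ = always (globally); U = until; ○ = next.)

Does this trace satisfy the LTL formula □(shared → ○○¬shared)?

Holds

shared → ○○¬shared holds at every position 0..7, and those are all positions ever visited, so □(shared → ○○¬shared) holds.
Positions where shared holds: 1, 4, 7.
Check ○○¬shared at each: 1→ok, 4→ok, 7→ok.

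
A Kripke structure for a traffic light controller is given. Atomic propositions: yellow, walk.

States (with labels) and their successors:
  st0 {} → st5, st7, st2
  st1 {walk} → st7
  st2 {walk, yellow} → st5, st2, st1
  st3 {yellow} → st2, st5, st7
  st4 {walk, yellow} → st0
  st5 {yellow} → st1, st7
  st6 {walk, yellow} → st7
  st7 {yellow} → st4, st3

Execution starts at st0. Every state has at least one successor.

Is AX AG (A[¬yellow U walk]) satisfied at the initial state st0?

Does not hold

States satisfying AG (A[¬yellow U walk]): ∅.
States satisfying AX AG (A[¬yellow U walk]): ∅.
st0 ∉ Sat(AX AG (A[¬yellow U walk])).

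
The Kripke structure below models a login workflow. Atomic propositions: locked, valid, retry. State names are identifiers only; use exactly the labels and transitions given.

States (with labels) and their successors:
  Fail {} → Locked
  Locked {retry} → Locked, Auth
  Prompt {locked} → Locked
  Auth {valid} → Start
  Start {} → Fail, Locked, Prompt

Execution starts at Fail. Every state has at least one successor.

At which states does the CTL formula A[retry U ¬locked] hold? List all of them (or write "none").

States satisfying retry: {Locked}.
States satisfying ¬locked: {Fail, Locked, Auth, Start}.
States satisfying A[retry U ¬locked]: {Fail, Locked, Auth, Start}.

{Fail, Locked, Auth, Start}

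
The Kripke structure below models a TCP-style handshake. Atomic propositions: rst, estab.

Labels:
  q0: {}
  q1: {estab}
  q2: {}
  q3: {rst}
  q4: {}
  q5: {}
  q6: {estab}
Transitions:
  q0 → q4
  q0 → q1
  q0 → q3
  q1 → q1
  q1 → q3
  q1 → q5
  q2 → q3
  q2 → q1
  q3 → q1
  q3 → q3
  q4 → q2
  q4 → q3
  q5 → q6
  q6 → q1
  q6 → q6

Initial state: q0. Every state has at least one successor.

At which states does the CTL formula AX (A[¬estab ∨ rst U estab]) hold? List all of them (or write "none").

States satisfying A[¬estab ∨ rst U estab]: {q1, q5, q6}.
States satisfying AX (A[¬estab ∨ rst U estab]): {q5, q6}.

{q5, q6}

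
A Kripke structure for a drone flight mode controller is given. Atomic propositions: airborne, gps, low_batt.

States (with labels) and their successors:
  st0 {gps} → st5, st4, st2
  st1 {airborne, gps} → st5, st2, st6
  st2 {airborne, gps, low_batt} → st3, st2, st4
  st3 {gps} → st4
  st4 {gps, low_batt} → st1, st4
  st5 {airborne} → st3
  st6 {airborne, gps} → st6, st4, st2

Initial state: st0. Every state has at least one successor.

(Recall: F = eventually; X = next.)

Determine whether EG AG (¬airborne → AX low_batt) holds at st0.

Violated

States satisfying AG (¬airborne → AX low_batt): ∅.
States satisfying EG AG (¬airborne → AX low_batt): ∅.
No suitable path/successor from st0 witnesses the formula.
st0 ∉ Sat(EG AG (¬airborne → AX low_batt)).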